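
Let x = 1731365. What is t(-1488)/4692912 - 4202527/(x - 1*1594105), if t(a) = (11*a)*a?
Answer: -341230040183/13419772940 ≈ -25.427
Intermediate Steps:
t(a) = 11*a**2
t(-1488)/4692912 - 4202527/(x - 1*1594105) = (11*(-1488)**2)/4692912 - 4202527/(1731365 - 1*1594105) = (11*2214144)*(1/4692912) - 4202527/(1731365 - 1594105) = 24355584*(1/4692912) - 4202527/137260 = 507408/97769 - 4202527*1/137260 = 507408/97769 - 4202527/137260 = -341230040183/13419772940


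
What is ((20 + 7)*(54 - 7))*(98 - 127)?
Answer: -36801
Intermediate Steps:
((20 + 7)*(54 - 7))*(98 - 127) = (27*47)*(-29) = 1269*(-29) = -36801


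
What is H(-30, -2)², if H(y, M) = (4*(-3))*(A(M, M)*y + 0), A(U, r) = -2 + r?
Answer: 2073600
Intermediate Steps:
H(y, M) = -12*y*(-2 + M) (H(y, M) = (4*(-3))*((-2 + M)*y + 0) = -12*(y*(-2 + M) + 0) = -12*y*(-2 + M))
H(-30, -2)² = (12*(-30)*(2 - 1*(-2)))² = (12*(-30)*(2 + 2))² = (12*(-30)*4)² = (-1440)² = 2073600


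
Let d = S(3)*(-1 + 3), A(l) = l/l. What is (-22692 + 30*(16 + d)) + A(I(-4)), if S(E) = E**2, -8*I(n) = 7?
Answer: -21671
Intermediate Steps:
I(n) = -7/8 (I(n) = -1/8*7 = -7/8)
A(l) = 1
d = 18 (d = 3**2*(-1 + 3) = 9*2 = 18)
(-22692 + 30*(16 + d)) + A(I(-4)) = (-22692 + 30*(16 + 18)) + 1 = (-22692 + 30*34) + 1 = (-22692 + 1020) + 1 = -21672 + 1 = -21671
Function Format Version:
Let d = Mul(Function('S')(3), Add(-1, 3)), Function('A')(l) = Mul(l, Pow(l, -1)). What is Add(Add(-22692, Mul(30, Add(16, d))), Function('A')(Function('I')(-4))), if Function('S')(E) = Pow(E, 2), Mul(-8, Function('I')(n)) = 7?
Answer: -21671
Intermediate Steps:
Function('I')(n) = Rational(-7, 8) (Function('I')(n) = Mul(Rational(-1, 8), 7) = Rational(-7, 8))
Function('A')(l) = 1
d = 18 (d = Mul(Pow(3, 2), Add(-1, 3)) = Mul(9, 2) = 18)
Add(Add(-22692, Mul(30, Add(16, d))), Function('A')(Function('I')(-4))) = Add(Add(-22692, Mul(30, Add(16, 18))), 1) = Add(Add(-22692, Mul(30, 34)), 1) = Add(Add(-22692, 1020), 1) = Add(-21672, 1) = -21671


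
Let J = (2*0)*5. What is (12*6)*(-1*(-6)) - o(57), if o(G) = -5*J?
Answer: 432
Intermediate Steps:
J = 0 (J = 0*5 = 0)
o(G) = 0 (o(G) = -5*0 = 0)
(12*6)*(-1*(-6)) - o(57) = (12*6)*(-1*(-6)) - 1*0 = 72*6 + 0 = 432 + 0 = 432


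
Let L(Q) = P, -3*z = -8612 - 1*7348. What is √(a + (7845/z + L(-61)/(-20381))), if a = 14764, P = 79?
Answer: √1735887357190364714/10842692 ≈ 121.51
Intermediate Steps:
z = 5320 (z = -(-8612 - 1*7348)/3 = -(-8612 - 7348)/3 = -⅓*(-15960) = 5320)
L(Q) = 79
√(a + (7845/z + L(-61)/(-20381))) = √(14764 + (7845/5320 + 79/(-20381))) = √(14764 + (7845*(1/5320) + 79*(-1/20381))) = √(14764 + (1569/1064 - 79/20381)) = √(14764 + 31893733/21685384) = √(320194903109/21685384) = √1735887357190364714/10842692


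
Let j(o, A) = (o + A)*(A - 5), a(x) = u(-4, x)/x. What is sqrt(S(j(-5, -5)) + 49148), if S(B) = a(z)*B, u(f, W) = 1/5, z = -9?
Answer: 2*sqrt(110578)/3 ≈ 221.69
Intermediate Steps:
u(f, W) = 1/5
a(x) = 1/(5*x)
j(o, A) = (-5 + A)*(A + o) (j(o, A) = (A + o)*(-5 + A) = (-5 + A)*(A + o))
S(B) = -B/45 (S(B) = ((1/5)/(-9))*B = ((1/5)*(-1/9))*B = -B/45)
sqrt(S(j(-5, -5)) + 49148) = sqrt(-((-5)**2 - 5*(-5) - 5*(-5) - 5*(-5))/45 + 49148) = sqrt(-(25 + 25 + 25 + 25)/45 + 49148) = sqrt(-1/45*100 + 49148) = sqrt(-20/9 + 49148) = sqrt(442312/9) = 2*sqrt(110578)/3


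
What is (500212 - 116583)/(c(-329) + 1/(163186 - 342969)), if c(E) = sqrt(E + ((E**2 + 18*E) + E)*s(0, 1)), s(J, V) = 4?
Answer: 68969972507/13175419461216158 + 86797399970581867*sqrt(8319)/13175419461216158 ≈ 600.87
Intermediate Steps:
c(E) = sqrt(4*E**2 + 77*E) (c(E) = sqrt(E + ((E**2 + 18*E) + E)*4) = sqrt(E + (E**2 + 19*E)*4) = sqrt(E + (4*E**2 + 76*E)) = sqrt(4*E**2 + 77*E))
(500212 - 116583)/(c(-329) + 1/(163186 - 342969)) = (500212 - 116583)/(sqrt(-329*(77 + 4*(-329))) + 1/(163186 - 342969)) = 383629/(sqrt(-329*(77 - 1316)) + 1/(-179783)) = 383629/(sqrt(-329*(-1239)) - 1/179783) = 383629/(sqrt(407631) - 1/179783) = 383629/(7*sqrt(8319) - 1/179783) = 383629/(-1/179783 + 7*sqrt(8319))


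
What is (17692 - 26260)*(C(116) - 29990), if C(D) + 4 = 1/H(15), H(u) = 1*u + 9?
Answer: 256988235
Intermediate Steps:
H(u) = 9 + u (H(u) = u + 9 = 9 + u)
C(D) = -95/24 (C(D) = -4 + 1/(9 + 15) = -4 + 1/24 = -95/24)
(17692 - 26260)*(C(116) - 29990) = (17692 - 26260)*(-95/24 - 29990) = -8568*(-719855/24) = 256988235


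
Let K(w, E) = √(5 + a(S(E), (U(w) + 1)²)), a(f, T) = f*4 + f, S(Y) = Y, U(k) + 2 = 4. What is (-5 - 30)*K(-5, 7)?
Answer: -70*√10 ≈ -221.36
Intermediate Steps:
U(k) = 2 (U(k) = -2 + 4 = 2)
a(f, T) = 5*f (a(f, T) = 4*f + f = 5*f)
K(w, E) = √(5 + 5*E)
(-5 - 30)*K(-5, 7) = (-5 - 30)*√(5 + 5*7) = -35*√(5 + 35) = -70*√10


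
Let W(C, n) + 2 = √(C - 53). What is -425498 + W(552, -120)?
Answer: -425500 + √499 ≈ -4.2548e+5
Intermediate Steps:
W(C, n) = -2 + √(-53 + C) (W(C, n) = -2 + √(C - 53) = -2 + √(-53 + C))
-425498 + W(552, -120) = -425498 + (-2 + √(-53 + 552)) = -425498 + (-2 + √499) = -425500 + √499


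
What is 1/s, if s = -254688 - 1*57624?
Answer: -1/312312 ≈ -3.2019e-6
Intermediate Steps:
s = -312312 (s = -254688 - 57624 = -312312)
1/s = 1/(-312312) = -1/312312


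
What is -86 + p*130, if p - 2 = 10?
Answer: 1474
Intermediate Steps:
p = 12 (p = 2 + 10 = 12)
-86 + p*130 = -86 + 12*130 = -86 + 1560 = 1474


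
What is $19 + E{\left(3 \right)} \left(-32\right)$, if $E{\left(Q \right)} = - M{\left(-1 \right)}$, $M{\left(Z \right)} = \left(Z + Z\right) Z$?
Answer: $83$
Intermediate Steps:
$M{\left(Z \right)} = 2 Z^{2}$ ($M{\left(Z \right)} = 2 Z Z = 2 Z^{2}$)
$E{\left(Q \right)} = -2$ ($E{\left(Q \right)} = - 2 \left(-1\right)^{2} = - 2 \cdot 1 = \left(-1\right) 2 = -2$)
$19 + E{\left(3 \right)} \left(-32\right) = 19 - -64 = 19 + 64 = 83$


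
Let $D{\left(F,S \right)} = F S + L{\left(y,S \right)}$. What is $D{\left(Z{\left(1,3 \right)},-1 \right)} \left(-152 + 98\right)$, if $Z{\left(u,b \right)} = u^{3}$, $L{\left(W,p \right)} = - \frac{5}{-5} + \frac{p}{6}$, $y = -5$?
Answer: $9$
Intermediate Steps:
$L{\left(W,p \right)} = 1 + \frac{p}{6}$ ($L{\left(W,p \right)} = \left(-5\right) \left(- \frac{1}{5}\right) + p \frac{1}{6} = 1 + \frac{p}{6}$)
$D{\left(F,S \right)} = 1 + \frac{S}{6} + F S$ ($D{\left(F,S \right)} = F S + \left(1 + \frac{S}{6}\right) = 1 + \frac{S}{6} + F S$)
$D{\left(Z{\left(1,3 \right)},-1 \right)} \left(-152 + 98\right) = \left(1 + \frac{1}{6} \left(-1\right) + 1^{3} \left(-1\right)\right) \left(-152 + 98\right) = \left(1 - \frac{1}{6} + 1 \left(-1\right)\right) \left(-54\right) = \left(1 - \frac{1}{6} - 1\right) \left(-54\right) = \left(- \frac{1}{6}\right) \left(-54\right) = 9$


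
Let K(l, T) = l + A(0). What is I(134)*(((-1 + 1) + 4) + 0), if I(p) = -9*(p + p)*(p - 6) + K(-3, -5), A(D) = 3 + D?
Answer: -1234944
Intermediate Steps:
K(l, T) = 3 + l (K(l, T) = l + (3 + 0) = l + 3 = 3 + l)
I(p) = -18*p*(-6 + p) (I(p) = -9*(p + p)*(p - 6) + (3 - 3) = -9*2*p*(-6 + p) + 0 = -18*p*(-6 + p) + 0 = -18*p*(-6 + p))
I(134)*(((-1 + 1) + 4) + 0) = (18*134*(6 - 1*134))*(((-1 + 1) + 4) + 0) = (18*134*(6 - 134))*((0 + 4) + 0) = (18*134*(-128))*(4 + 0) = -308736*4 = -1234944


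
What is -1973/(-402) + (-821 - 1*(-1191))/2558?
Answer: 2597837/514158 ≈ 5.0526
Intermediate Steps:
-1973/(-402) + (-821 - 1*(-1191))/2558 = -1973*(-1/402) + (-821 + 1191)*(1/2558) = 1973/402 + 370*(1/2558) = 1973/402 + 185/1279 = 2597837/514158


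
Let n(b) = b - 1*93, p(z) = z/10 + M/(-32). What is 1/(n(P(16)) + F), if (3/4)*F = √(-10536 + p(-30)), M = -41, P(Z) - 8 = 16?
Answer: -1242/422905 - 3*I*√674414/422905 ≈ -0.0029368 - 0.0058256*I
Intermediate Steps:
P(Z) = 24 (P(Z) = 8 + 16 = 24)
p(z) = 41/32 + z/10 (p(z) = z/10 - 41/(-32) = z*(⅒) - 41*(-1/32) = z/10 + 41/32 = 41/32 + z/10)
n(b) = -93 + b (n(b) = b - 93 = -93 + b)
F = I*√674414/6 (F = 4*√(-10536 + (41/32 + (⅒)*(-30)))/3 = 4*√(-10536 + (41/32 - 3))/3 = 4*√(-10536 - 55/32)/3 = 4*√(-337207/32)/3 = 4*(I*√674414/8)/3 = I*√674414/6 ≈ 136.87*I)
1/(n(P(16)) + F) = 1/((-93 + 24) + I*√674414/6) = 1/(-69 + I*√674414/6)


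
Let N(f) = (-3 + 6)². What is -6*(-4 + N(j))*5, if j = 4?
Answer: -150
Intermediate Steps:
N(f) = 9 (N(f) = 3² = 9)
-6*(-4 + N(j))*5 = -6*(-4 + 9)*5 = -30*5 = -6*25 = -150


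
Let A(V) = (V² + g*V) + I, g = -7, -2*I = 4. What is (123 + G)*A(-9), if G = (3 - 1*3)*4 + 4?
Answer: 18034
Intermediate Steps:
I = -2 (I = -½*4 = -2)
A(V) = -2 + V² - 7*V (A(V) = (V² - 7*V) - 2 = -2 + V² - 7*V)
G = 4 (G = (3 - 3)*4 + 4 = 0*4 + 4 = 0 + 4 = 4)
(123 + G)*A(-9) = (123 + 4)*(-2 + (-9)² - 7*(-9)) = 127*(-2 + 81 + 63) = 127*142 = 18034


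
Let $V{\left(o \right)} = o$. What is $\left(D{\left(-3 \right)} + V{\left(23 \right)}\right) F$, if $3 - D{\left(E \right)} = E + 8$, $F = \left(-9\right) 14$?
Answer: $-2646$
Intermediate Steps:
$F = -126$
$D{\left(E \right)} = -5 - E$ ($D{\left(E \right)} = 3 - \left(E + 8\right) = 3 - \left(8 + E\right) = -5 - E$)
$\left(D{\left(-3 \right)} + V{\left(23 \right)}\right) F = \left(\left(-5 - -3\right) + 23\right) \left(-126\right) = \left(\left(-5 + 3\right) + 23\right) \left(-126\right) = \left(-2 + 23\right) \left(-126\right) = 21 \left(-126\right) = -2646$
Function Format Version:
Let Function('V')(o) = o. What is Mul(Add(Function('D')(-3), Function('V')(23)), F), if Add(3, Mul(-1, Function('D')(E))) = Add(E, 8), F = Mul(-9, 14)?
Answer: -2646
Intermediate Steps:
F = -126
Function('D')(E) = Add(-5, Mul(-1, E)) (Function('D')(E) = Add(3, Mul(-1, Add(E, 8))) = Add(3, Mul(-1, Add(8, E))) = Add(3, Add(-8, Mul(-1, E))) = Add(-5, Mul(-1, E)))
Mul(Add(Function('D')(-3), Function('V')(23)), F) = Mul(Add(Add(-5, Mul(-1, -3)), 23), -126) = Mul(Add(Add(-5, 3), 23), -126) = Mul(Add(-2, 23), -126) = Mul(21, -126) = -2646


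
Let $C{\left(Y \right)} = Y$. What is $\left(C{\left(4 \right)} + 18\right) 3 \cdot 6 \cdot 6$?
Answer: $2376$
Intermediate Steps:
$\left(C{\left(4 \right)} + 18\right) 3 \cdot 6 \cdot 6 = \left(4 + 18\right) 3 \cdot 6 \cdot 6 = 22 \cdot 18 \cdot 6 = 22 \cdot 108 = 2376$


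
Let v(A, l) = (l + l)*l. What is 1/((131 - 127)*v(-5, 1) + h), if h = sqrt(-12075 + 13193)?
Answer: -4/527 + sqrt(1118)/1054 ≈ 0.024133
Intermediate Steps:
v(A, l) = 2*l**2 (v(A, l) = (2*l)*l = 2*l**2)
h = sqrt(1118) ≈ 33.437
1/((131 - 127)*v(-5, 1) + h) = 1/((131 - 127)*(2*1**2) + sqrt(1118)) = 1/(4*(2*1) + sqrt(1118)) = 1/(4*2 + sqrt(1118)) = 1/(8 + sqrt(1118))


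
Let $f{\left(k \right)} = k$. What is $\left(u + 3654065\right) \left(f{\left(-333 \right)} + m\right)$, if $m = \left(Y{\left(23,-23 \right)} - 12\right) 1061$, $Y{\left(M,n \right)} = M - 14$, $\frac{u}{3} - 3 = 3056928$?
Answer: $-45092200728$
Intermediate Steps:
$u = 9170793$ ($u = 9 + 3 \cdot 3056928 = 9 + 9170784 = 9170793$)
$Y{\left(M,n \right)} = -14 + M$ ($Y{\left(M,n \right)} = M - 14 = -14 + M$)
$m = -3183$ ($m = \left(\left(-14 + 23\right) - 12\right) 1061 = \left(9 - 12\right) 1061 = \left(-3\right) 1061 = -3183$)
$\left(u + 3654065\right) \left(f{\left(-333 \right)} + m\right) = \left(9170793 + 3654065\right) \left(-333 - 3183\right) = 12824858 \left(-3516\right) = -45092200728$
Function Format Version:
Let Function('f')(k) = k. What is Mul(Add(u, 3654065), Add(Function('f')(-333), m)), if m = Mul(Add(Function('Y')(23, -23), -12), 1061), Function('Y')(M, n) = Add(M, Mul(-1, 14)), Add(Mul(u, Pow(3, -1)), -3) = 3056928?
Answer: -45092200728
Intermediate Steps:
u = 9170793 (u = Add(9, Mul(3, 3056928)) = Add(9, 9170784) = 9170793)
Function('Y')(M, n) = Add(-14, M) (Function('Y')(M, n) = Add(M, -14) = Add(-14, M))
m = -3183 (m = Mul(Add(Add(-14, 23), -12), 1061) = Mul(Add(9, -12), 1061) = Mul(-3, 1061) = -3183)
Mul(Add(u, 3654065), Add(Function('f')(-333), m)) = Mul(Add(9170793, 3654065), Add(-333, -3183)) = Mul(12824858, -3516) = -45092200728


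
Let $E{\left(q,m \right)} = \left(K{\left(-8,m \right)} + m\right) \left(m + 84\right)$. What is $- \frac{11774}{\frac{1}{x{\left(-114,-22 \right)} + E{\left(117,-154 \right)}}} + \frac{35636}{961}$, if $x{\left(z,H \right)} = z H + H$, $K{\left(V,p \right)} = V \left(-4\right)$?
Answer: $- \frac{124757103528}{961} \approx -1.2982 \cdot 10^{8}$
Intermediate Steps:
$K{\left(V,p \right)} = - 4 V$
$x{\left(z,H \right)} = H + H z$ ($x{\left(z,H \right)} = H z + H = H + H z$)
$E{\left(q,m \right)} = \left(32 + m\right) \left(84 + m\right)$ ($E{\left(q,m \right)} = \left(\left(-4\right) \left(-8\right) + m\right) \left(m + 84\right) = \left(32 + m\right) \left(84 + m\right)$)
$- \frac{11774}{\frac{1}{x{\left(-114,-22 \right)} + E{\left(117,-154 \right)}}} + \frac{35636}{961} = - \frac{11774}{\frac{1}{- 22 \left(1 - 114\right) + \left(2688 + \left(-154\right)^{2} + 116 \left(-154\right)\right)}} + \frac{35636}{961} = - \frac{11774}{\frac{1}{\left(-22\right) \left(-113\right) + \left(2688 + 23716 - 17864\right)}} + 35636 \cdot \frac{1}{961} = - \frac{11774}{\frac{1}{2486 + 8540}} + \frac{35636}{961} = - \frac{11774}{\frac{1}{11026}} + \frac{35636}{961} = - 11774 \frac{1}{\frac{1}{11026}} + \frac{35636}{961} = \left(-11774\right) 11026 + \frac{35636}{961} = -129820124 + \frac{35636}{961} = - \frac{124757103528}{961}$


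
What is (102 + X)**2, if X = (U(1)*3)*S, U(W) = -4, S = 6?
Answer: 900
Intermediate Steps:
X = -72 (X = -4*3*6 = -12*6 = -72)
(102 + X)**2 = (102 - 72)**2 = 30**2 = 900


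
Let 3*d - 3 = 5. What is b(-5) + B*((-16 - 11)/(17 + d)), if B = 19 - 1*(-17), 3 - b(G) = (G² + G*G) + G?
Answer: -5394/59 ≈ -91.424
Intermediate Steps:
d = 8/3 (d = 1 + (⅓)*5 = 1 + 5/3 = 8/3 ≈ 2.6667)
b(G) = 3 - G - 2*G² (b(G) = 3 - ((G² + G*G) + G) = 3 - ((G² + G²) + G) = 3 - (2*G² + G) = 3 - (G + 2*G²) = 3 + (-G - 2*G²) = 3 - G - 2*G²)
B = 36 (B = 19 + 17 = 36)
b(-5) + B*((-16 - 11)/(17 + d)) = (3 - 1*(-5) - 2*(-5)²) + 36*((-16 - 11)/(17 + 8/3)) = (3 + 5 - 2*25) + 36*(-27/59/3) = (3 + 5 - 50) + 36*(-27*3/59) = -42 + 36*(-81/59) = -42 - 2916/59 = -5394/59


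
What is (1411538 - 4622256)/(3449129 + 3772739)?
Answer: -1605359/3610934 ≈ -0.44458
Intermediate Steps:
(1411538 - 4622256)/(3449129 + 3772739) = -3210718/7221868 = -3210718*1/7221868 = -1605359/3610934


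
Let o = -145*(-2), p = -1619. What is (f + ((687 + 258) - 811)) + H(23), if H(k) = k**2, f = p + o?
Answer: -666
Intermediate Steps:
o = 290
f = -1329 (f = -1619 + 290 = -1329)
(f + ((687 + 258) - 811)) + H(23) = (-1329 + ((687 + 258) - 811)) + 23**2 = (-1329 + (945 - 811)) + 529 = (-1329 + 134) + 529 = -1195 + 529 = -666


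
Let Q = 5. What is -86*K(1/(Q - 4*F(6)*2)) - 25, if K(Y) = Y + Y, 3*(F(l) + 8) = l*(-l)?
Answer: -4297/165 ≈ -26.042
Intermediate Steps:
F(l) = -8 - l²/3 (F(l) = -8 + (l*(-l))/3 = -8 + (-l²)/3 = -8 - l²/3)
K(Y) = 2*Y
-86*K(1/(Q - 4*F(6)*2)) - 25 = -172/(5 - 4*(-8 - ⅓*6²)*2) - 25 = -172/(5 - 4*(-8 - ⅓*36)*2) - 25 = -172/(5 - 4*(-8 - 12)*2) - 25 = -172/(5 - 4*(-20)*2) - 25 = -172/(5 + 80*2) - 25 = -172/(5 + 160) - 25 = -172/165 - 25 = -4297/165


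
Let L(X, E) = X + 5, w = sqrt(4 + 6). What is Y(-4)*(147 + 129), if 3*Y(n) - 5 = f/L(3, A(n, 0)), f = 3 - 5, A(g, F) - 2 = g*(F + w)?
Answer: 437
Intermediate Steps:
w = sqrt(10) ≈ 3.1623
A(g, F) = 2 + g*(F + sqrt(10))
f = -2
L(X, E) = 5 + X
Y(n) = 19/12 (Y(n) = 5/3 + (-2/(5 + 3))/3 = 5/3 + (-2/8)/3 = 5/3 + (-2*1/8)/3 = 5/3 + (1/3)*(-1/4) = 5/3 - 1/12 = 19/12)
Y(-4)*(147 + 129) = 19*(147 + 129)/12 = (19/12)*276 = 437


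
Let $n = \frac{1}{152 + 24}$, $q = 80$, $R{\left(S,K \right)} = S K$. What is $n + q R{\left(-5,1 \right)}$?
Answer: $- \frac{70399}{176} \approx -399.99$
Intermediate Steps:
$R{\left(S,K \right)} = K S$
$n = \frac{1}{176} \approx 0.0056818$
$n + q R{\left(-5,1 \right)} = \frac{1}{176} + 80 \cdot 1 \left(-5\right) = \frac{1}{176} + 80 \left(-5\right) = \frac{1}{176} - 400 = - \frac{70399}{176}$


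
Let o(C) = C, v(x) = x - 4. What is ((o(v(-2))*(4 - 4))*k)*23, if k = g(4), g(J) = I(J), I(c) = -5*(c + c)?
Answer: 0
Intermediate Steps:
v(x) = -4 + x
I(c) = -10*c
g(J) = -10*J
k = -40 (k = -10*4 = -40)
((o(v(-2))*(4 - 4))*k)*23 = (((-4 - 2)*(4 - 4))*(-40))*23 = (-6*0*(-40))*23 = (0*(-40))*23 = 0*23 = 0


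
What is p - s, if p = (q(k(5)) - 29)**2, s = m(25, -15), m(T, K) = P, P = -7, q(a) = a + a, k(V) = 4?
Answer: 448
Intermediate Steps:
q(a) = 2*a
m(T, K) = -7
s = -7
p = 441 (p = (2*4 - 29)**2 = (8 - 29)**2 = (-21)**2 = 441)
p - s = 441 - 1*(-7) = 441 + 7 = 448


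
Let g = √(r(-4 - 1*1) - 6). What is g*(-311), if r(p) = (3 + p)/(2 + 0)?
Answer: -311*I*√7 ≈ -822.83*I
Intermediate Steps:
r(p) = 3/2 + p/2 (r(p) = (3 + p)/2 = (3 + p)*(½) = 3/2 + p/2)
g = I*√7 (g = √((3/2 + (-4 - 1*1)/2) - 6) = √((3/2 + (-4 - 1)/2) - 6) = √((3/2 + (½)*(-5)) - 6) = √((3/2 - 5/2) - 6) = √(-1 - 6) = √(-7) = I*√7 ≈ 2.6458*I)
g*(-311) = (I*√7)*(-311) = -311*I*√7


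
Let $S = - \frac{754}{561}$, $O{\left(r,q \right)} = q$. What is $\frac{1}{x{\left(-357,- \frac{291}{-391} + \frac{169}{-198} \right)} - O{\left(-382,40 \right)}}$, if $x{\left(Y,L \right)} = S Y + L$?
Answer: $\frac{77418}{34041383} \approx 0.0022742$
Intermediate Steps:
$S = - \frac{754}{561}$ ($S = \left(-754\right) \frac{1}{561} = - \frac{754}{561} \approx -1.344$)
$x{\left(Y,L \right)} = L - \frac{754 Y}{561}$ ($x{\left(Y,L \right)} = - \frac{754 Y}{561} + L = L - \frac{754 Y}{561}$)
$\frac{1}{x{\left(-357,- \frac{291}{-391} + \frac{169}{-198} \right)} - O{\left(-382,40 \right)}} = \frac{1}{\left(\left(- \frac{291}{-391} + \frac{169}{-198}\right) - - \frac{5278}{11}\right) - 40} = \frac{1}{\left(\left(\left(-291\right) \left(- \frac{1}{391}\right) + 169 \left(- \frac{1}{198}\right)\right) + \frac{5278}{11}\right) - 40} = \frac{1}{\left(\left(\frac{291}{391} - \frac{169}{198}\right) + \frac{5278}{11}\right) - 40} = \frac{1}{\left(- \frac{8461}{77418} + \frac{5278}{11}\right) - 40} = \frac{1}{\frac{37138103}{77418} - 40} = \frac{1}{\frac{34041383}{77418}} = \frac{77418}{34041383}$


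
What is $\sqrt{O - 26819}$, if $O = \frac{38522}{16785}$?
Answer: $\frac{i \sqrt{839470802945}}{5595} \approx 163.76 i$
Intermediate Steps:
$O = \frac{38522}{16785}$ ($O = 38522 \cdot \frac{1}{16785} = \frac{38522}{16785} \approx 2.295$)
$\sqrt{O - 26819} = \sqrt{\frac{38522}{16785} - 26819} = \sqrt{- \frac{450118393}{16785}} = \frac{i \sqrt{839470802945}}{5595}$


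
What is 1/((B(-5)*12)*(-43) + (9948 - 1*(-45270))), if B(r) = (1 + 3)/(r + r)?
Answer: 5/277122 ≈ 1.8043e-5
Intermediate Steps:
B(r) = 2/r (B(r) = 4/((2*r)) = 4*(1/(2*r)) = 2/r)
1/((B(-5)*12)*(-43) + (9948 - 1*(-45270))) = 1/(((2/(-5))*12)*(-43) + (9948 - 1*(-45270))) = 1/(((2*(-1/5))*12)*(-43) + (9948 + 45270)) = 1/(-2/5*12*(-43) + 55218) = 1/(-24/5*(-43) + 55218) = 1/(1032/5 + 55218) = 1/(277122/5) = 5/277122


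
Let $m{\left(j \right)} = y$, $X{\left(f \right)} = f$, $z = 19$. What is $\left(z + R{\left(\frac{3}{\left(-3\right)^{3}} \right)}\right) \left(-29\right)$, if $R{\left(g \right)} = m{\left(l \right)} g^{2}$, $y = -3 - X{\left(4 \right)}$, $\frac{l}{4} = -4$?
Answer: $- \frac{44428}{81} \approx -548.49$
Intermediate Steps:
$l = -16$ ($l = 4 \left(-4\right) = -16$)
$y = -7$ ($y = -3 - 4 = -7$)
$m{\left(j \right)} = -7$
$R{\left(g \right)} = - 7 g^{2}$
$\left(z + R{\left(\frac{3}{\left(-3\right)^{3}} \right)}\right) \left(-29\right) = \left(19 - 7 \left(\frac{3}{\left(-3\right)^{3}}\right)^{2}\right) \left(-29\right) = \left(19 - 7 \left(\frac{3}{-27}\right)^{2}\right) \left(-29\right) = \left(19 - 7 \left(3 \left(- \frac{1}{27}\right)\right)^{2}\right) \left(-29\right) = \left(19 - 7 \left(- \frac{1}{9}\right)^{2}\right) \left(-29\right) = \left(19 - \frac{7}{81}\right) \left(-29\right) = \frac{1532}{81} \left(-29\right) = - \frac{44428}{81}$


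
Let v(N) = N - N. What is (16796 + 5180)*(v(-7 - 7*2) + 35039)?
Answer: 770017064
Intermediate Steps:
v(N) = 0
(16796 + 5180)*(v(-7 - 7*2) + 35039) = (16796 + 5180)*(0 + 35039) = 21976*35039 = 770017064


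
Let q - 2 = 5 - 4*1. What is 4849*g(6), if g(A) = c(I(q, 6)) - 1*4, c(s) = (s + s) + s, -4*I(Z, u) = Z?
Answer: -121225/4 ≈ -30306.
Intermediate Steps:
q = 3 (q = 2 + (5 - 4*1) = 2 + (5 - 4) = 2 + 1 = 3)
I(Z, u) = -Z/4
c(s) = 3*s (c(s) = 2*s + s = 3*s)
g(A) = -25/4 (g(A) = 3*(-1/4*3) - 1*4 = 3*(-3/4) - 4 = -9/4 - 4 = -25/4)
4849*g(6) = 4849*(-25/4) = -121225/4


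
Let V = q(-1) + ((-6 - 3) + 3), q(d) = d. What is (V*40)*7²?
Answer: -13720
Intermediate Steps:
V = -7 (V = -1 + ((-6 - 3) + 3) = -1 + (-9 + 3) = -1 - 6 = -7)
(V*40)*7² = -7*40*7² = -280*49 = -13720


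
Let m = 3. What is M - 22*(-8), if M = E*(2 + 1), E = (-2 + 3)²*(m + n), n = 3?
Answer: 194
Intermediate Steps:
E = 6 (E = (-2 + 3)²*(3 + 3) = 1²*6 = 1*6 = 6)
M = 18 (M = 6*(2 + 1) = 6*3 = 18)
M - 22*(-8) = 18 - 22*(-8) = 18 - 1*(-176) = 18 + 176 = 194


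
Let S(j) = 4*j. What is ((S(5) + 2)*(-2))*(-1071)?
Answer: 47124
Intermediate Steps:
((S(5) + 2)*(-2))*(-1071) = ((4*5 + 2)*(-2))*(-1071) = ((20 + 2)*(-2))*(-1071) = (22*(-2))*(-1071) = -44*(-1071) = 47124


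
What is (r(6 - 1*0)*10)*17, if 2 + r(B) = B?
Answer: 680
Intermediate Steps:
r(B) = -2 + B
(r(6 - 1*0)*10)*17 = ((-2 + (6 - 1*0))*10)*17 = ((-2 + (6 + 0))*10)*17 = ((-2 + 6)*10)*17 = (4*10)*17 = 40*17 = 680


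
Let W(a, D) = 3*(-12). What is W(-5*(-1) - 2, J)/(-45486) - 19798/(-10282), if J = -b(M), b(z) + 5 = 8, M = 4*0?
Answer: 25025055/12991307 ≈ 1.9263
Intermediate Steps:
M = 0
b(z) = 3 (b(z) = -5 + 8 = 3)
J = -3 (J = -1*3 = -3)
W(a, D) = -36
W(-5*(-1) - 2, J)/(-45486) - 19798/(-10282) = -36/(-45486) - 19798/(-10282) = -36*(-1/45486) - 19798*(-1/10282) = 2/2527 + 9899/5141 = 25025055/12991307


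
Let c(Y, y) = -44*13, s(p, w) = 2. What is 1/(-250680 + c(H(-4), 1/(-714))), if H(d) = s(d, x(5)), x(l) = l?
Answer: -1/251252 ≈ -3.9801e-6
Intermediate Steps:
H(d) = 2
c(Y, y) = -572
1/(-250680 + c(H(-4), 1/(-714))) = 1/(-250680 - 572) = 1/(-251252) = -1/251252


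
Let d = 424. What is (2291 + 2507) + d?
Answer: 5222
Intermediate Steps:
(2291 + 2507) + d = (2291 + 2507) + 424 = 4798 + 424 = 5222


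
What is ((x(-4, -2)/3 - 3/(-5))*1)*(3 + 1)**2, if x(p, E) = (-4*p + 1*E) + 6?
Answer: 1744/15 ≈ 116.27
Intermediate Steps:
x(p, E) = 6 + E - 4*p (x(p, E) = (-4*p + E) + 6 = (E - 4*p) + 6 = 6 + E - 4*p)
((x(-4, -2)/3 - 3/(-5))*1)*(3 + 1)**2 = (((6 - 2 - 4*(-4))/3 - 3/(-5))*1)*(3 + 1)**2 = (((6 - 2 + 16)*(1/3) - 3*(-1/5))*1)*4**2 = ((20*(1/3) + 3/5)*1)*16 = ((20/3 + 3/5)*1)*16 = ((109/15)*1)*16 = (109/15)*16 = 1744/15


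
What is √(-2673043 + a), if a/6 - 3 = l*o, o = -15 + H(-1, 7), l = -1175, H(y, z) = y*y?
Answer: 445*I*√13 ≈ 1604.5*I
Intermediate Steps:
H(y, z) = y²
o = -14 (o = -15 + (-1)² = -15 + 1 = -14)
a = 98718 (a = 18 + 6*(-1175*(-14)) = 18 + 6*16450 = 18 + 98700 = 98718)
√(-2673043 + a) = √(-2673043 + 98718) = √(-2574325) = 445*I*√13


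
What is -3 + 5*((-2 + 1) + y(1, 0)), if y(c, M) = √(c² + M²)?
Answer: -3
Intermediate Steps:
y(c, M) = √(M² + c²)
-3 + 5*((-2 + 1) + y(1, 0)) = -3 + 5*((-2 + 1) + √(0² + 1²)) = -3 + 5*(-1 + √(0 + 1)) = -3 + 5*(-1 + √1) = -3 + 5*(-1 + 1) = -3 + 5*0 = -3 + 0 = -3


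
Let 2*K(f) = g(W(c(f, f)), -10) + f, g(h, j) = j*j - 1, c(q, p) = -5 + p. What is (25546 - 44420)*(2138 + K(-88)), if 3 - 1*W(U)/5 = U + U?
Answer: -40456419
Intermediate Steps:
W(U) = 15 - 10*U (W(U) = 15 - 5*(U + U) = 15 - 10*U)
g(h, j) = -1 + j² (g(h, j) = j² - 1 = -1 + j²)
K(f) = 99/2 + f/2 (K(f) = ((-1 + (-10)²) + f)/2 = ((-1 + 100) + f)/2 = (99 + f)/2 = 99/2 + f/2)
(25546 - 44420)*(2138 + K(-88)) = (25546 - 44420)*(2138 + (99/2 + (½)*(-88))) = -18874*(2138 + (99/2 - 44)) = -18874*(2138 + 11/2) = -18874*4287/2 = -40456419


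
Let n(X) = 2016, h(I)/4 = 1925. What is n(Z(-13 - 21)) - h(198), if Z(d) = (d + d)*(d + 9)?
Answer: -5684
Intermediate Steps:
h(I) = 7700 (h(I) = 4*1925 = 7700)
Z(d) = 2*d*(9 + d) (Z(d) = (2*d)*(9 + d) = 2*d*(9 + d))
n(Z(-13 - 21)) - h(198) = 2016 - 1*7700 = 2016 - 7700 = -5684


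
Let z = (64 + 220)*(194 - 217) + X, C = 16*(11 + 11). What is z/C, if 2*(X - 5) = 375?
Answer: -12679/704 ≈ -18.010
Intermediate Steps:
X = 385/2 (X = 5 + (1/2)*375 = 5 + 375/2 = 385/2 ≈ 192.50)
C = 352 (C = 16*22 = 352)
z = -12679/2 (z = (64 + 220)*(194 - 217) + 385/2 = 284*(-23) + 385/2 = -6532 + 385/2 = -12679/2 ≈ -6339.5)
z/C = -12679/2/352 = -12679/2*1/352 = -12679/704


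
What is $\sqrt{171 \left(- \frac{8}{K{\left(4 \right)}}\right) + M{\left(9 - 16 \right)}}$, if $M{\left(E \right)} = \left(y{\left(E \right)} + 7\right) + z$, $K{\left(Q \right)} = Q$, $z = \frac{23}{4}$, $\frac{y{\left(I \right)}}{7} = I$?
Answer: $\frac{i \sqrt{1513}}{2} \approx 19.449 i$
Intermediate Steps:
$y{\left(I \right)} = 7 I$
$z = \frac{23}{4}$ ($z = 23 \cdot \frac{1}{4} = \frac{23}{4} \approx 5.75$)
$M{\left(E \right)} = \frac{51}{4} + 7 E$ ($M{\left(E \right)} = \left(7 E + 7\right) + \frac{23}{4} = \left(7 + 7 E\right) + \frac{23}{4} = \frac{51}{4} + 7 E$)
$\sqrt{171 \left(- \frac{8}{K{\left(4 \right)}}\right) + M{\left(9 - 16 \right)}} = \sqrt{171 \left(- \frac{8}{4}\right) + \left(\frac{51}{4} + 7 \left(9 - 16\right)\right)} = \sqrt{171 \left(\left(-8\right) \frac{1}{4}\right) + \left(\frac{51}{4} + 7 \left(9 - 16\right)\right)} = \sqrt{171 \left(-2\right) + \left(\frac{51}{4} + 7 \left(-7\right)\right)} = \sqrt{-342 + \left(\frac{51}{4} - 49\right)} = \sqrt{-342 - \frac{145}{4}} = \sqrt{- \frac{1513}{4}} = \frac{i \sqrt{1513}}{2}$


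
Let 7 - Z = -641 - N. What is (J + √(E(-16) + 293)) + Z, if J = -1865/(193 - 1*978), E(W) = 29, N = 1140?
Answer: 281089/157 + √322 ≈ 1808.3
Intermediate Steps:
J = 373/157 (J = -1865/(193 - 978) = -1865/(-785) = -1865*(-1/785) = 373/157 ≈ 2.3758)
Z = 1788 (Z = 7 - (-641 - 1*1140) = 7 - (-641 - 1140) = 7 - 1*(-1781) = 7 + 1781 = 1788)
(J + √(E(-16) + 293)) + Z = (373/157 + √(29 + 293)) + 1788 = (373/157 + √322) + 1788 = 281089/157 + √322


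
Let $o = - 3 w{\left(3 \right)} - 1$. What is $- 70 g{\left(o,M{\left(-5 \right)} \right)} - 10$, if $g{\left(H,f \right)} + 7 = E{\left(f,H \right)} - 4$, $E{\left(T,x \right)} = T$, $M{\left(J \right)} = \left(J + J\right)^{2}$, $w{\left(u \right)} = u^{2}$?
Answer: $-6240$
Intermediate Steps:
$M{\left(J \right)} = 4 J^{2}$ ($M{\left(J \right)} = \left(2 J\right)^{2} = 4 J^{2}$)
$o = -28$ ($o = - 3 \cdot 3^{2} - 1 = \left(-3\right) 9 - 1 = -27 - 1 = -28$)
$g{\left(H,f \right)} = -11 + f$ ($g{\left(H,f \right)} = -7 + \left(f - 4\right) = -7 + \left(-4 + f\right) = -11 + f$)
$- 70 g{\left(o,M{\left(-5 \right)} \right)} - 10 = - 70 \left(-11 + 4 \left(-5\right)^{2}\right) - 10 = - 70 \left(-11 + 4 \cdot 25\right) - 10 = - 70 \left(-11 + 100\right) - 10 = \left(-70\right) 89 - 10 = -6230 - 10 = -6240$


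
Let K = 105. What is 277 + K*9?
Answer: 1222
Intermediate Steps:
277 + K*9 = 277 + 105*9 = 277 + 945 = 1222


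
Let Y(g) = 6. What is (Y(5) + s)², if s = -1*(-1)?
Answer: 49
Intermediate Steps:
s = 1
(Y(5) + s)² = (6 + 1)² = 7² = 49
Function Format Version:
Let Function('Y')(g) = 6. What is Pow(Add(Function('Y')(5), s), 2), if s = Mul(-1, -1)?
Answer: 49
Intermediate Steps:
s = 1
Pow(Add(Function('Y')(5), s), 2) = Pow(Add(6, 1), 2) = Pow(7, 2) = 49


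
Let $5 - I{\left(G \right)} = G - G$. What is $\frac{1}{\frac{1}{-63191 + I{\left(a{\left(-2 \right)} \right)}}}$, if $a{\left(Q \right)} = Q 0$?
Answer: $-63186$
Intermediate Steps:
$a{\left(Q \right)} = 0$
$I{\left(G \right)} = 5$ ($I{\left(G \right)} = 5 - \left(G - G\right) = 5 - 0 = 5 + 0 = 5$)
$\frac{1}{\frac{1}{-63191 + I{\left(a{\left(-2 \right)} \right)}}} = \frac{1}{\frac{1}{-63191 + 5}} = \frac{1}{\frac{1}{-63186}} = \frac{1}{- \frac{1}{63186}} = -63186$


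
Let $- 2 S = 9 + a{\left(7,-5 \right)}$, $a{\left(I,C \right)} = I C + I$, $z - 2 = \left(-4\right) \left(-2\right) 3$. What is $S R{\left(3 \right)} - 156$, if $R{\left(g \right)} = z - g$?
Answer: $\frac{125}{2} \approx 62.5$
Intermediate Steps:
$z = 26$ ($z = 2 + \left(-4\right) \left(-2\right) 3 = 2 + 8 \cdot 3 = 2 + 24 = 26$)
$R{\left(g \right)} = 26 - g$
$a{\left(I,C \right)} = I + C I$ ($a{\left(I,C \right)} = C I + I = I + C I$)
$S = \frac{19}{2}$ ($S = - \frac{9 + 7 \left(1 - 5\right)}{2} = - \frac{9 + 7 \left(-4\right)}{2} = - \frac{9 - 28}{2} = \left(- \frac{1}{2}\right) \left(-19\right) = \frac{19}{2} \approx 9.5$)
$S R{\left(3 \right)} - 156 = \frac{19 \left(26 - 3\right)}{2} - 156 = \frac{19}{2} \cdot 23 - 156 = \frac{437}{2} - 156 = \frac{125}{2}$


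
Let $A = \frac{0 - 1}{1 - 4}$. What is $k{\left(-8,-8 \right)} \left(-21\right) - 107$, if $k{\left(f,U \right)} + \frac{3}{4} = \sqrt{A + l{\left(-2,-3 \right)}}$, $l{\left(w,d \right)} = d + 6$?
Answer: $- \frac{365}{4} - 7 \sqrt{30} \approx -129.59$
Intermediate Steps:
$l{\left(w,d \right)} = 6 + d$
$A = \frac{1}{3}$ ($A = - \frac{1}{-3} = \left(-1\right) \left(- \frac{1}{3}\right) = \frac{1}{3} \approx 0.33333$)
$k{\left(f,U \right)} = - \frac{3}{4} + \frac{\sqrt{30}}{3}$ ($k{\left(f,U \right)} = - \frac{3}{4} + \sqrt{\frac{1}{3} + \left(6 - 3\right)} = - \frac{3}{4} + \sqrt{\frac{1}{3} + 3} = - \frac{3}{4} + \sqrt{\frac{10}{3}} = - \frac{3}{4} + \frac{\sqrt{30}}{3}$)
$k{\left(-8,-8 \right)} \left(-21\right) - 107 = \left(- \frac{3}{4} + \frac{\sqrt{30}}{3}\right) \left(-21\right) - 107 = \left(\frac{63}{4} - 7 \sqrt{30}\right) - 107 = - \frac{365}{4} - 7 \sqrt{30}$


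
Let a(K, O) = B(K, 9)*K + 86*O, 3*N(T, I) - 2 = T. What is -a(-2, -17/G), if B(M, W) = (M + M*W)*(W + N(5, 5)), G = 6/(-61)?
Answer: -15317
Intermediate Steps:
G = -6/61 (G = 6*(-1/61) = -6/61 ≈ -0.098361)
N(T, I) = ⅔ + T/3
B(M, W) = (7/3 + W)*(M + M*W) (B(M, W) = (M + M*W)*(W + (⅔ + (⅓)*5)) = (M + M*W)*(W + (⅔ + 5/3)) = (M + M*W)*(W + 7/3) = (M + M*W)*(7/3 + W) = (7/3 + W)*(M + M*W))
a(K, O) = 86*O + 340*K²/3 (a(K, O) = (K*(7 + 3*9² + 10*9)/3)*K + 86*O = (K*(7 + 3*81 + 90)/3)*K + 86*O = (K*(7 + 243 + 90)/3)*K + 86*O = ((⅓)*K*340)*K + 86*O = (340*K/3)*K + 86*O = 340*K²/3 + 86*O = 86*O + 340*K²/3)
-a(-2, -17/G) = -(86*(-17/(-6/61)) + (340/3)*(-2)²) = -(86*(-17*(-61/6)) + (340/3)*4) = -(86*(1037/6) + 1360/3) = -(44591/3 + 1360/3) = -1*15317 = -15317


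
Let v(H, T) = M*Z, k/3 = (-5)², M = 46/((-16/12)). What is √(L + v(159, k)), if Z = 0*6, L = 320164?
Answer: 2*√80041 ≈ 565.83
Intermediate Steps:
Z = 0
M = -69/2 (M = 46/((-16*1/12)) = 46/(-4/3) = 46*(-¾) = -69/2 ≈ -34.500)
k = 75 (k = 3*(-5)² = 3*25 = 75)
v(H, T) = 0 (v(H, T) = -69/2*0 = 0)
√(L + v(159, k)) = √(320164 + 0) = √320164 = 2*√80041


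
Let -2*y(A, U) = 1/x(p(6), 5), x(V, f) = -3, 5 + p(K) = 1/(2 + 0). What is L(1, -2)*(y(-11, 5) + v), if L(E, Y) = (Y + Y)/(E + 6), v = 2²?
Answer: -50/21 ≈ -2.3810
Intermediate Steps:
v = 4
L(E, Y) = 2*Y/(6 + E) (L(E, Y) = (2*Y)/(6 + E) = 2*Y/(6 + E))
p(K) = -9/2 (p(K) = -5 + 1/(2 + 0) = -5 + 1/2 = -5 + ½ = -9/2)
y(A, U) = ⅙ (y(A, U) = -½/(-3) = -½*(-⅓) = ⅙)
L(1, -2)*(y(-11, 5) + v) = (2*(-2)/(6 + 1))*(⅙ + 4) = (2*(-2)/7)*(25/6) = (2*(-2)*(⅐))*(25/6) = -4/7*25/6 = -50/21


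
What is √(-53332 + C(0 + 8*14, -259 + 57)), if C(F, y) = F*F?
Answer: 6*I*√1133 ≈ 201.96*I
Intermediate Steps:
C(F, y) = F²
√(-53332 + C(0 + 8*14, -259 + 57)) = √(-53332 + (0 + 8*14)²) = √(-53332 + (0 + 112)²) = √(-53332 + 112²) = √(-53332 + 12544) = √(-40788) = 6*I*√1133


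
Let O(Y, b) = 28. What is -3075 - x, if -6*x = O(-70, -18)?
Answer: -9211/3 ≈ -3070.3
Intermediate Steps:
x = -14/3 (x = -⅙*28 = -14/3 ≈ -4.6667)
-3075 - x = -3075 - 1*(-14/3) = -3075 + 14/3 = -9211/3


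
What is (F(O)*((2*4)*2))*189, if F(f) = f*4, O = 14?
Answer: 169344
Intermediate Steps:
F(f) = 4*f
(F(O)*((2*4)*2))*189 = ((4*14)*((2*4)*2))*189 = (56*(8*2))*189 = (56*16)*189 = 896*189 = 169344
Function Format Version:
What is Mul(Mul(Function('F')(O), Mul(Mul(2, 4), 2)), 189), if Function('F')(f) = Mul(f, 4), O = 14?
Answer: 169344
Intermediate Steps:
Function('F')(f) = Mul(4, f)
Mul(Mul(Function('F')(O), Mul(Mul(2, 4), 2)), 189) = Mul(Mul(Mul(4, 14), Mul(Mul(2, 4), 2)), 189) = Mul(Mul(56, Mul(8, 2)), 189) = Mul(Mul(56, 16), 189) = Mul(896, 189) = 169344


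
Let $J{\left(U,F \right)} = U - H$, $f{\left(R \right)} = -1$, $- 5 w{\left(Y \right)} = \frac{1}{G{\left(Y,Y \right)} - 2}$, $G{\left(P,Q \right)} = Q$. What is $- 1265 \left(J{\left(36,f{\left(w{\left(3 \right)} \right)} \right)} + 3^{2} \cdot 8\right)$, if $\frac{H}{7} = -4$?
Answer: $-172040$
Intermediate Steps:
$H = -28$ ($H = 7 \left(-4\right) = -28$)
$w{\left(Y \right)} = - \frac{1}{5 \left(-2 + Y\right)}$ ($w{\left(Y \right)} = - \frac{1}{5 \left(Y - 2\right)} = - \frac{1}{5 \left(-2 + Y\right)}$)
$J{\left(U,F \right)} = 28 + U$ ($J{\left(U,F \right)} = U - -28 = U + 28 = 28 + U$)
$- 1265 \left(J{\left(36,f{\left(w{\left(3 \right)} \right)} \right)} + 3^{2} \cdot 8\right) = - 1265 \left(\left(28 + 36\right) + 3^{2} \cdot 8\right) = - 1265 \left(64 + 9 \cdot 8\right) = - 1265 \left(64 + 72\right) = \left(-1265\right) 136 = -172040$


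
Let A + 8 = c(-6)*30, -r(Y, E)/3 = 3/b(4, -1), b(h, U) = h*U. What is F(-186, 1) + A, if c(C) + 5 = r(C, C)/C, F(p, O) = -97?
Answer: -1065/4 ≈ -266.25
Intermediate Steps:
b(h, U) = U*h
r(Y, E) = 9/4 (r(Y, E) = -9/((-1*4)) = -9/(-4) = -9*(-1)/4 = -3*(-¾) = 9/4)
c(C) = -5 + 9/(4*C)
A = -677/4 (A = -8 + (-5 + (9/4)/(-6))*30 = -8 + (-5 + (9/4)*(-⅙))*30 = -8 + (-5 - 3/8)*30 = -8 - 43/8*30 = -8 - 645/4 = -677/4 ≈ -169.25)
F(-186, 1) + A = -97 - 677/4 = -1065/4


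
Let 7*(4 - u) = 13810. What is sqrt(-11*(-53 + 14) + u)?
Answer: I*sqrt(75453)/7 ≈ 39.241*I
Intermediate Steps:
u = -13782/7 (u = 4 - 1/7*13810 = 4 - 13810/7 = -13782/7 ≈ -1968.9)
sqrt(-11*(-53 + 14) + u) = sqrt(-11*(-53 + 14) - 13782/7) = sqrt(-11*(-39) - 13782/7) = sqrt(429 - 13782/7) = sqrt(-10779/7) = I*sqrt(75453)/7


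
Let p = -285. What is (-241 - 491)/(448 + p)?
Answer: -732/163 ≈ -4.4908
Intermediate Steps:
(-241 - 491)/(448 + p) = (-241 - 491)/(448 - 285) = -732/163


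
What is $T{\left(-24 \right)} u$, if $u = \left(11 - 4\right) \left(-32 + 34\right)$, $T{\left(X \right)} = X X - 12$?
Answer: $7896$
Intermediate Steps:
$T{\left(X \right)} = -12 + X^{2}$ ($T{\left(X \right)} = X^{2} - 12 = -12 + X^{2}$)
$u = 14$ ($u = 7 \cdot 2 = 14$)
$T{\left(-24 \right)} u = \left(-12 + \left(-24\right)^{2}\right) 14 = \left(-12 + 576\right) 14 = 564 \cdot 14 = 7896$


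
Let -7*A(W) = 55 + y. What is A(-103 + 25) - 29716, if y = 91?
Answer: -208158/7 ≈ -29737.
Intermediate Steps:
A(W) = -146/7 (A(W) = -(55 + 91)/7 = -⅐*146 = -146/7)
A(-103 + 25) - 29716 = -146/7 - 29716 = -208158/7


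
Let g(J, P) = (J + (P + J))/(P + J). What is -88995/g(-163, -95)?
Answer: -22960710/421 ≈ -54539.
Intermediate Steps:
g(J, P) = (P + 2*J)/(J + P) (g(J, P) = (J + (J + P))/(J + P) = (P + 2*J)/(J + P))
-88995/g(-163, -95) = -88995*(-163 - 95)/(-95 + 2*(-163)) = -88995*(-258/(-95 - 326)) = -88995/((-1/258*(-421))) = -88995/421/258 = -88995*258/421 = -22960710/421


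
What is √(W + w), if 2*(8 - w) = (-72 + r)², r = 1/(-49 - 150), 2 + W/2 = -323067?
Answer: I*√102760217002/398 ≈ 805.43*I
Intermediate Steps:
W = -646138 (W = -4 + 2*(-323067) = -4 - 646134 = -646138)
r = -1/199 (r = 1/(-199) = -1/199 ≈ -0.0050251)
w = -204686625/79202 (w = 8 - (-72 - 1/199)²/2 = 8 - (-14329/199)²/2 = 8 - ½*205320241/39601 = 8 - 205320241/79202 = -204686625/79202 ≈ -2584.4)
√(W + w) = √(-646138 - 204686625/79202) = √(-51380108501/79202) = I*√102760217002/398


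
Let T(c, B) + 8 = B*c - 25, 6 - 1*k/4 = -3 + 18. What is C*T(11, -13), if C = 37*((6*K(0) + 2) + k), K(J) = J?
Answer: 221408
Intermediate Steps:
k = -36 (k = 24 - 4*(-3 + 18) = 24 - 4*15 = 24 - 60 = -36)
T(c, B) = -33 + B*c (T(c, B) = -8 + (B*c - 25) = -8 + (-25 + B*c) = -33 + B*c)
C = -1258 (C = 37*((6*0 + 2) - 36) = 37*((0 + 2) - 36) = 37*(2 - 36) = 37*(-34) = -1258)
C*T(11, -13) = -1258*(-33 - 13*11) = -1258*(-33 - 143) = -1258*(-176) = 221408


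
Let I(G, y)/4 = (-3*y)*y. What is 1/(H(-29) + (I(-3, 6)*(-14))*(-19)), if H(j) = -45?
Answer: -1/114957 ≈ -8.6989e-6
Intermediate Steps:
I(G, y) = -12*y**2 (I(G, y) = 4*((-3*y)*y) = 4*(-3*y**2) = -12*y**2)
1/(H(-29) + (I(-3, 6)*(-14))*(-19)) = 1/(-45 + (-12*6**2*(-14))*(-19)) = 1/(-45 + (-12*36*(-14))*(-19)) = 1/(-45 - 432*(-14)*(-19)) = 1/(-45 + 6048*(-19)) = 1/(-45 - 114912) = 1/(-114957) = -1/114957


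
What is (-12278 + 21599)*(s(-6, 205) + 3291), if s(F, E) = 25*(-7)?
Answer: 29044236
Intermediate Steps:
s(F, E) = -175
(-12278 + 21599)*(s(-6, 205) + 3291) = (-12278 + 21599)*(-175 + 3291) = 9321*3116 = 29044236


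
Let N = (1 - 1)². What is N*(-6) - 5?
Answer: -5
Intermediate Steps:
N = 0 (N = 0² = 0)
N*(-6) - 5 = 0*(-6) - 5 = 0 - 5 = -5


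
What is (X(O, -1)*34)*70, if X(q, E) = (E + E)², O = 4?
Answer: 9520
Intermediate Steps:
X(q, E) = 4*E² (X(q, E) = (2*E)² = 4*E²)
(X(O, -1)*34)*70 = ((4*(-1)²)*34)*70 = ((4*1)*34)*70 = (4*34)*70 = 136*70 = 9520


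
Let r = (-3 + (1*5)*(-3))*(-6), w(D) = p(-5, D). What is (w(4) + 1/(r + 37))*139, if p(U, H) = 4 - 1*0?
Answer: 80759/145 ≈ 556.96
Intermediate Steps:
p(U, H) = 4 (p(U, H) = 4 + 0 = 4)
w(D) = 4
r = 108 (r = (-3 + 5*(-3))*(-6) = (-3 - 15)*(-6) = -18*(-6) = 108)
(w(4) + 1/(r + 37))*139 = (4 + 1/(108 + 37))*139 = (4 + 1/145)*139 = (581/145)*139 = 80759/145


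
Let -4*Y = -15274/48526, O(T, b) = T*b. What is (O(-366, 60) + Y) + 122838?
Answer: 9790419293/97052 ≈ 1.0088e+5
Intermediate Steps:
Y = 7637/97052 (Y = -(-7637)/(2*48526) = -1/4*(-7637/24263) = 7637/97052 ≈ 0.078690)
(O(-366, 60) + Y) + 122838 = (-366*60 + 7637/97052) + 122838 = (-21960 + 7637/97052) + 122838 = -2131254283/97052 + 122838 = 9790419293/97052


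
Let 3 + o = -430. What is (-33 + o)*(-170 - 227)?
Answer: 185002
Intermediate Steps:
o = -433 (o = -3 - 430 = -433)
(-33 + o)*(-170 - 227) = (-33 - 433)*(-170 - 227) = -466*(-397) = 185002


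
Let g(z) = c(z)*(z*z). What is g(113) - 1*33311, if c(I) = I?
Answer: 1409586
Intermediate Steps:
g(z) = z**3 (g(z) = z*(z*z) = z*z**2 = z**3)
g(113) - 1*33311 = 113**3 - 1*33311 = 1442897 - 33311 = 1409586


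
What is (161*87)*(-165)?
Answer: -2311155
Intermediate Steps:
(161*87)*(-165) = 14007*(-165) = -2311155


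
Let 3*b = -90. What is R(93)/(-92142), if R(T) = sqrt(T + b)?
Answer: -sqrt(7)/30714 ≈ -8.6142e-5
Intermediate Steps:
b = -30 (b = (1/3)*(-90) = -30)
R(T) = sqrt(-30 + T) (R(T) = sqrt(T - 30) = sqrt(-30 + T))
R(93)/(-92142) = sqrt(-30 + 93)/(-92142) = sqrt(63)*(-1/92142) = (3*sqrt(7))*(-1/92142) = -sqrt(7)/30714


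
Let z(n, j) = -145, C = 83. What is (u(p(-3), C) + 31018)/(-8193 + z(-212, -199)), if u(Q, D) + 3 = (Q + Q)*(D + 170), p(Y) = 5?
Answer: -33545/8338 ≈ -4.0231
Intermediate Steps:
u(Q, D) = -3 + 2*Q*(170 + D) (u(Q, D) = -3 + (Q + Q)*(D + 170) = -3 + (2*Q)*(170 + D) = -3 + 2*Q*(170 + D))
(u(p(-3), C) + 31018)/(-8193 + z(-212, -199)) = ((-3 + 340*5 + 2*83*5) + 31018)/(-8193 - 145) = ((-3 + 1700 + 830) + 31018)/(-8338) = (2527 + 31018)*(-1/8338) = 33545*(-1/8338) = -33545/8338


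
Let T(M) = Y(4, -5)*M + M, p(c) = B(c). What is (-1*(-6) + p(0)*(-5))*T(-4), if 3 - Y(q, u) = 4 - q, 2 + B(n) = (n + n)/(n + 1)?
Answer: -256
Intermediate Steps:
B(n) = -2 + 2*n/(1 + n) (B(n) = -2 + (n + n)/(n + 1) = -2 + (2*n)/(1 + n) = -2 + 2*n/(1 + n))
p(c) = -2/(1 + c)
Y(q, u) = -1 + q (Y(q, u) = 3 - (4 - q) = 3 + (-4 + q) = -1 + q)
T(M) = 4*M (T(M) = (-1 + 4)*M + M = 3*M + M = 4*M)
(-1*(-6) + p(0)*(-5))*T(-4) = (-1*(-6) - 2/(1 + 0)*(-5))*(4*(-4)) = (6 - 2/1*(-5))*(-16) = (6 - 2*1*(-5))*(-16) = (6 - 2*(-5))*(-16) = (6 + 10)*(-16) = 16*(-16) = -256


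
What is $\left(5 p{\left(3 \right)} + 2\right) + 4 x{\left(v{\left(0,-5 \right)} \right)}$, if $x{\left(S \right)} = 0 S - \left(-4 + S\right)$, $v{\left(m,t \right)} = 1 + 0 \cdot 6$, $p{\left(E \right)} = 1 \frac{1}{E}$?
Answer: $\frac{47}{3} \approx 15.667$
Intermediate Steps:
$p{\left(E \right)} = \frac{1}{E}$
$v{\left(m,t \right)} = 1$ ($v{\left(m,t \right)} = 1 + 0 = 1$)
$x{\left(S \right)} = 4 - S$ ($x{\left(S \right)} = 0 - \left(-4 + S\right) = 4 - S$)
$\left(5 p{\left(3 \right)} + 2\right) + 4 x{\left(v{\left(0,-5 \right)} \right)} = \left(\frac{5}{3} + 2\right) + 4 \left(4 - 1\right) = \left(5 \cdot \frac{1}{3} + 2\right) + 4 \left(4 - 1\right) = \left(\frac{5}{3} + 2\right) + 4 \cdot 3 = \frac{11}{3} + 12 = \frac{47}{3}$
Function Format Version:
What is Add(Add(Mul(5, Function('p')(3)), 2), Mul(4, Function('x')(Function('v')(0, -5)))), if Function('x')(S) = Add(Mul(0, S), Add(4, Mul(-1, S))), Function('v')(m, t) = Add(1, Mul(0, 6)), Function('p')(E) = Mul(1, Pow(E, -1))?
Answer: Rational(47, 3) ≈ 15.667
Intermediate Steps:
Function('p')(E) = Pow(E, -1)
Function('v')(m, t) = 1 (Function('v')(m, t) = Add(1, 0) = 1)
Function('x')(S) = Add(4, Mul(-1, S)) (Function('x')(S) = Add(0, Add(4, Mul(-1, S))) = Add(4, Mul(-1, S)))
Add(Add(Mul(5, Function('p')(3)), 2), Mul(4, Function('x')(Function('v')(0, -5)))) = Add(Add(Mul(5, Pow(3, -1)), 2), Mul(4, Add(4, Mul(-1, 1)))) = Add(Add(Mul(5, Rational(1, 3)), 2), Mul(4, Add(4, -1))) = Add(Add(Rational(5, 3), 2), Mul(4, 3)) = Add(Rational(11, 3), 12) = Rational(47, 3)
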